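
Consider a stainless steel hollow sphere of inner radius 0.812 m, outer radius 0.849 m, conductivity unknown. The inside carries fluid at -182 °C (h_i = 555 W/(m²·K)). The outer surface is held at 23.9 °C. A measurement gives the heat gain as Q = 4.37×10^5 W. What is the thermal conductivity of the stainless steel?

k = 16.8 W/m·K

ΣR = ΔT/Q = |-182 − 23.9|/4.37×10^5 = 4.712×10^-4 K/W
Known resistances:
  R_conv,in = 1/(4πr²h) = 1/(4π·0.812²·555) = 2.175×10^-4 K/W
R_stainless steel = ΣR − ΣR_known = 4.712×10^-4 − 2.175×10^-4 = 2.537×10^-4 K/W
(1/r₁−1/r₂)/(4πk) = 2.537×10^-4 ⇒ k = 0.05367/(4π·2.537×10^-4) = 16.8 W/m·K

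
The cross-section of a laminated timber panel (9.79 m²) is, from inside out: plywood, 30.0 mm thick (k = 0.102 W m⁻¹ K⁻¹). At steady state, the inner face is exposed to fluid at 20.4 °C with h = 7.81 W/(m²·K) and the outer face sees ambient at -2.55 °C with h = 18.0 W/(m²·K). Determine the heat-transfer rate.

Q = 470 W

Series thermal resistances, inner to outer:
  R_conv,in = 1/(hA) = 1/(7.81·9.79) = 0.01308 K/W
  R_plywood = L/(kA) = 0.0300/(0.102·9.79) = 0.03004 K/W
  R_conv,out = 1/(hA) = 1/(18.0·9.79) = 0.005675 K/W
ΣR = 0.01308 + 0.03004 + 0.005675 = 0.04879 K/W
Q = ΔT/ΣR = (20.4 °C − -2.55 °C)/0.04879 = 470 W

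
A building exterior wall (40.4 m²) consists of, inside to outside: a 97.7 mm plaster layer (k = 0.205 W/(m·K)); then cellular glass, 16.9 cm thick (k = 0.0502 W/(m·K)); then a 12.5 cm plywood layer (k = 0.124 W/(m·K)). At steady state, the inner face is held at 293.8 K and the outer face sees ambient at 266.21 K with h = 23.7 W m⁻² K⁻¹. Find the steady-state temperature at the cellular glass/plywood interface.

Series thermal resistances, inner to outer:
  R_plaster = L/(kA) = 0.0977/(0.205·40.4) = 0.01180 K/W
  R_cellular glass = L/(kA) = 0.169/(0.0502·40.4) = 0.08333 K/W
  R_plywood = L/(kA) = 0.125/(0.124·40.4) = 0.02495 K/W
  R_conv,out = 1/(hA) = 1/(23.7·40.4) = 0.001044 K/W
ΣR = 0.01180 + 0.08333 + 0.02495 + 0.001044 = 0.1211 K/W
Q = ΔT/ΣR = (293.8 K − 266.21 K)/0.1211 = 227.8 W
From the inner boundary to the cellular glass/plywood interface, ΣR_partial = 0.09513 K/W.
T_interface = T_in − Q·ΣR_partial = 293.8 K − (227.8)(0.09513) = 272.13 K

T = 272.13 K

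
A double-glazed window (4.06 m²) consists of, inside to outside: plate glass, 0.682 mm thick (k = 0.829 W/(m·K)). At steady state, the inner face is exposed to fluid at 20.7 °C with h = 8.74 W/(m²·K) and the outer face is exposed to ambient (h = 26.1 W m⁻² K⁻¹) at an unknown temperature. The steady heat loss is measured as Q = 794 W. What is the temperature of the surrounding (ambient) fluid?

Sum the resistances:
  R_conv,in = 1/(hA) = 1/(8.74·4.06) = 0.02818 K/W
  R_plate glass = L/(kA) = 6.82×10^-4/(0.829·4.06) = 2.026×10^-4 K/W
  R_conv,out = 1/(hA) = 1/(26.1·4.06) = 0.009437 K/W
ΣR = 0.03782 K/W
ΔT = Q·ΣR = 794 × 0.03782 = 30.03 K
Heat flows outward, so T_out = T_in − ΔT = 20.7 − 30.03 = -9.33 °C

T_out = -9.33 °C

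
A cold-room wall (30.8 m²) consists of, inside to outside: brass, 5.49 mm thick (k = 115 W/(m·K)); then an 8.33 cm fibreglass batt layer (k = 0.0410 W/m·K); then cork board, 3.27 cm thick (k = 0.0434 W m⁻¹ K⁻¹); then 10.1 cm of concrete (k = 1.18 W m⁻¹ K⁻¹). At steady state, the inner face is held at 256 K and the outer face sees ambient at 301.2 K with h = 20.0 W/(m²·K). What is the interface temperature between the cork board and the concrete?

Series thermal resistances, inner to outer:
  R_brass = L/(kA) = 0.00549/(115·30.8) = 1.550×10^-6 K/W
  R_fibreglass batt = L/(kA) = 0.0833/(0.0410·30.8) = 0.06596 K/W
  R_cork board = L/(kA) = 0.0327/(0.0434·30.8) = 0.02446 K/W
  R_concrete = L/(kA) = 0.101/(1.18·30.8) = 0.002779 K/W
  R_conv,out = 1/(hA) = 1/(20.0·30.8) = 0.001623 K/W
ΣR = 1.550×10^-6 + 0.06596 + 0.02446 + 0.002779 + 0.001623 = 0.09482 K/W
Q = ΔT/ΣR = (256 K − 301.2 K)/0.09482 = -476.7 W
From the inner boundary to the cork board/concrete interface, ΣR_partial = 0.09042 K/W.
T_interface = T_in − Q·ΣR_partial = 256 K − (-476.7)(0.09042) = 299.1 K

T = 299.1 K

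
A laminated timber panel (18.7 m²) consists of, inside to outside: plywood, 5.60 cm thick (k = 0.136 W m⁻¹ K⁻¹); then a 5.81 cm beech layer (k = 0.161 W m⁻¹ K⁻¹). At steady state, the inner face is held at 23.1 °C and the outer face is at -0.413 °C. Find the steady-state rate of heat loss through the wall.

Q = 569 W

Treat each layer as a resistance in series:
  R_plywood = L/(kA) = 0.0560/(0.136·18.7) = 0.02202 K/W
  R_beech = L/(kA) = 0.0581/(0.161·18.7) = 0.01930 K/W
ΣR = 0.02202 + 0.01930 = 0.04132 K/W
Q = ΔT/ΣR = (23.1 °C − -0.413 °C)/0.04132 = 569 W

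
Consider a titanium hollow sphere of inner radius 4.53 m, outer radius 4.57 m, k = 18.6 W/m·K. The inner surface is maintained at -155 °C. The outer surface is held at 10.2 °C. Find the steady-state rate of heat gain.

Q = 2.00×10^7 W

Q = 4πk·ΔT/(1/r₁ − 1/r₂) = 4π × 18.6 × 165.2 / (1/4.53 − 1/4.57) = 2.00×10^7 W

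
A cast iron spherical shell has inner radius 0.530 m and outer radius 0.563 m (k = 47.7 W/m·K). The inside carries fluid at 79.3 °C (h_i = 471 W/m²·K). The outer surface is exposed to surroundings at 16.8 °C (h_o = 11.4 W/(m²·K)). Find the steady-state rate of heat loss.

Q = 2.74 kW

Resistance network (inner→outer):
  R_conv,in = 1/(4πr²h) = 1/(4π·0.530²·471) = 6.015×10^-4 K/W
  R_cast iron = (1/0.530 − 1/0.563)/(4πk) = 0.1106/(4π·47.7) = 1.845×10^-4 K/W
  R_conv,out = 1/(4πr²h) = 1/(4π·0.563²·11.4) = 0.02202 K/W
ΣR = 6.015×10^-4 + 1.845×10^-4 + 0.02202 = 0.02281 K/W
Q = ΔT/ΣR = (79.3 °C − 16.8 °C)/0.02281 = 2740 W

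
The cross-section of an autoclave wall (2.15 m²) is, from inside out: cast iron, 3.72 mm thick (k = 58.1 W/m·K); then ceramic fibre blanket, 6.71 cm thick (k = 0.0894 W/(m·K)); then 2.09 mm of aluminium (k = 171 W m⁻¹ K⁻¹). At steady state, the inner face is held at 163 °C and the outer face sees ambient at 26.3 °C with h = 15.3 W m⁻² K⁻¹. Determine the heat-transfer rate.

Q = 360 W

Series thermal resistances, inner to outer:
  R_cast iron = L/(kA) = 0.00372/(58.1·2.15) = 2.978×10^-5 K/W
  R_ceramic fibre blanket = L/(kA) = 0.0671/(0.0894·2.15) = 0.3491 K/W
  R_aluminium = L/(kA) = 0.00209/(171·2.15) = 5.685×10^-6 K/W
  R_conv,out = 1/(hA) = 1/(15.3·2.15) = 0.03040 K/W
ΣR = 2.978×10^-5 + 0.3491 + 5.685×10^-6 + 0.03040 = 0.3795 K/W
Q = ΔT/ΣR = (163 °C − 26.3 °C)/0.3795 = 360 W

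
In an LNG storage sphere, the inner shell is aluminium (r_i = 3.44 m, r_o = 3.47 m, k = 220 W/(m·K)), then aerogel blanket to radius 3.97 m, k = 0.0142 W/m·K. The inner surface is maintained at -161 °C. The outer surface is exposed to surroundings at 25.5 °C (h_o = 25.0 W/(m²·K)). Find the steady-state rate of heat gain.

Q = 916 W

Treat each layer as a resistance in series:
  R_aluminium = (1/3.44 − 1/3.47)/(4πk) = 0.002513/(4π·220) = 9.091×10^-7 K/W
  R_aerogel blanket = (1/3.47 − 1/3.97)/(4πk) = 0.03630/(4π·0.0142) = 0.2034 K/W
  R_conv,out = 1/(4πr²h) = 1/(4π·3.97²·25.0) = 2.020×10^-4 K/W
ΣR = 9.091×10^-7 + 0.2034 + 2.020×10^-4 = 0.2036 K/W
Q = ΔT/ΣR = (-161 °C − 25.5 °C)/0.2036 = -916 W
(Negative Q ⇒ heat flows inward; heat gain = 916 W.)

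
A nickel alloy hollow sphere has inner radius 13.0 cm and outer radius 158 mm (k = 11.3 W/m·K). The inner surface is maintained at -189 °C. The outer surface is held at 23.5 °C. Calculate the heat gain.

Q = 22.1 kW

Q = 4πk·ΔT/(1/r₁ − 1/r₂) = 4π × 11.3 × 212.5 / (1/0.130 − 1/0.158) = 22100 W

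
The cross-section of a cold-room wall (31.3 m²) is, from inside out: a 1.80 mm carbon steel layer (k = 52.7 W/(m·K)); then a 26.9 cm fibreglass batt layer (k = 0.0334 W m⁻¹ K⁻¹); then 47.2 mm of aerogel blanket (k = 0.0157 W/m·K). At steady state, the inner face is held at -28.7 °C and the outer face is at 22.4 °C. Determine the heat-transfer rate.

Q = 145 W

Resistance network (inner→outer):
  R_carbon steel = L/(kA) = 0.00180/(52.7·31.3) = 1.091×10^-6 K/W
  R_fibreglass batt = L/(kA) = 0.269/(0.0334·31.3) = 0.2573 K/W
  R_aerogel blanket = L/(kA) = 0.0472/(0.0157·31.3) = 0.09605 K/W
ΣR = 1.091×10^-6 + 0.2573 + 0.09605 = 0.3534 K/W
Q = ΔT/ΣR = (-28.7 °C − 22.4 °C)/0.3534 = -145 W
(Negative Q ⇒ heat flows inward; heat gain = 145 W.)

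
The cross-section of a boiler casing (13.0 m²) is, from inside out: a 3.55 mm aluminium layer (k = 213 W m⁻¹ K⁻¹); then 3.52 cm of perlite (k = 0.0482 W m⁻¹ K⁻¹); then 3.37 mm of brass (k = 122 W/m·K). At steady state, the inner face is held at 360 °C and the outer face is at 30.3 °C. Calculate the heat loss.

Series thermal resistances, inner to outer:
  R_aluminium = L/(kA) = 0.00355/(213·13.0) = 1.282×10^-6 K/W
  R_perlite = L/(kA) = 0.0352/(0.0482·13.0) = 0.05618 K/W
  R_brass = L/(kA) = 0.00337/(122·13.0) = 2.125×10^-6 K/W
ΣR = 1.282×10^-6 + 0.05618 + 2.125×10^-6 = 0.05618 K/W
Q = ΔT/ΣR = (360 °C − 30.3 °C)/0.05618 = 5870 W

Q = 5.87 kW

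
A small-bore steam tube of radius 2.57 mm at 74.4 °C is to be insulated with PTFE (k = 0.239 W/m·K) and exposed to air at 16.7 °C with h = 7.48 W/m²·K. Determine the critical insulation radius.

r_cr = 3.20 cm

For a cylinder, r_cr = k_ins/h = 0.239/7.48 = 0.0320 m = 3.20 cm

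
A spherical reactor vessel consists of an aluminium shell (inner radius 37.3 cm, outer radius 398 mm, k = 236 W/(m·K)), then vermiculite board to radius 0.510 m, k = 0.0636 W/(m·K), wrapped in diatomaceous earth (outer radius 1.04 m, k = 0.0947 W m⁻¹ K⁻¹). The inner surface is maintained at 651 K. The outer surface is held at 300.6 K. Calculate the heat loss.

Resistance network (inner→outer):
  R_aluminium = (1/0.373 − 1/0.398)/(4πk) = 0.1684/(4π·236) = 5.678×10^-5 K/W
  R_vermiculite board = (1/0.398 − 1/0.510)/(4πk) = 0.5518/(4π·0.0636) = 0.6904 K/W
  R_diatomaceous earth = (1/0.510 − 1/1.04)/(4πk) = 0.9992/(4π·0.0947) = 0.8397 K/W
ΣR = 5.678×10^-5 + 0.6904 + 0.8397 = 1.530 K/W
Q = ΔT/ΣR = (651 K − 300.6 K)/1.530 = 229 W

Q = 229 W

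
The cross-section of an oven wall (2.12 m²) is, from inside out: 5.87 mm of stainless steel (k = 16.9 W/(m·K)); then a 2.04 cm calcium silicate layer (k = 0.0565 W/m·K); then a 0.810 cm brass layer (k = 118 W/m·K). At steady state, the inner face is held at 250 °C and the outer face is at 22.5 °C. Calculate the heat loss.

Resistance network (inner→outer):
  R_stainless steel = L/(kA) = 0.00587/(16.9·2.12) = 1.638×10^-4 K/W
  R_calcium silicate = L/(kA) = 0.0204/(0.0565·2.12) = 0.1703 K/W
  R_brass = L/(kA) = 0.00810/(118·2.12) = 3.238×10^-5 K/W
ΣR = 1.638×10^-4 + 0.1703 + 3.238×10^-5 = 0.1705 K/W
Q = ΔT/ΣR = (250 °C − 22.5 °C)/0.1705 = 1330 W

Q = 1330 W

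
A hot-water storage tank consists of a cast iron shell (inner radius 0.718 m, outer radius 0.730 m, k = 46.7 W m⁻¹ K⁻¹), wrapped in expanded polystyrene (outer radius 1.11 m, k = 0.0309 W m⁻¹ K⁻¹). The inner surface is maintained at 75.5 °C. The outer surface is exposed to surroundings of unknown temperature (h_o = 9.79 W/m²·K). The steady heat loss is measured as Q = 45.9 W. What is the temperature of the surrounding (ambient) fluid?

Series resistances:
  R_cast iron = (1/0.718 − 1/0.730)/(4πk) = 0.02289/(4π·46.7) = 3.901×10^-5 K/W
  R_expanded polystyrene = (1/0.730 − 1/1.11)/(4πk) = 0.4690/(4π·0.0309) = 1.208 K/W
  R_conv,out = 1/(4πr²h) = 1/(4π·1.11²·9.79) = 0.006597 K/W
ΣR = 1.214 K/W
ΔT = Q·ΣR = 45.9 × 1.214 = 55.72 K
Heat flows outward, so T_out = T_in − ΔT = 75.5 − 55.72 = 19.8 °C

T_out = 19.8 °C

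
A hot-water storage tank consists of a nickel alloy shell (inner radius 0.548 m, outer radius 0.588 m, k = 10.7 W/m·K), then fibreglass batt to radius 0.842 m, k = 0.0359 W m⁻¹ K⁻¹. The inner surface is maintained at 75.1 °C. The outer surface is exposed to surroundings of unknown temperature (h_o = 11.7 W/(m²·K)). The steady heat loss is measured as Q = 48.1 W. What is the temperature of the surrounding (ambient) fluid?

T_out = 19.9 °C

Series resistances:
  R_nickel alloy = (1/0.548 − 1/0.588)/(4πk) = 0.1241/(4π·10.7) = 9.232×10^-4 K/W
  R_fibreglass batt = (1/0.588 − 1/0.842)/(4πk) = 0.5130/(4π·0.0359) = 1.137 K/W
  R_conv,out = 1/(4πr²h) = 1/(4π·0.842²·11.7) = 0.009594 K/W
ΣR = 1.148 K/W
ΔT = Q·ΣR = 48.1 × 1.148 = 55.22 K
Heat flows outward, so T_out = T_in − ΔT = 75.1 − 55.22 = 19.9 °C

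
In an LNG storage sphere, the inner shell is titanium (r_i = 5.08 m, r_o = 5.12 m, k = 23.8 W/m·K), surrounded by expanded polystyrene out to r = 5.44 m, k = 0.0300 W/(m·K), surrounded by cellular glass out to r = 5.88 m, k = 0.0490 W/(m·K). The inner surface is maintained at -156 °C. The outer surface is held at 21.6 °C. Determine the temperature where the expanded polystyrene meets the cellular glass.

Treat each layer as a resistance in series:
  R_titanium = (1/5.08 − 1/5.12)/(4πk) = 0.001538/(4π·23.8) = 5.142×10^-6 K/W
  R_expanded polystyrene = (1/5.12 − 1/5.44)/(4πk) = 0.01149/(4π·0.0300) = 0.03048 K/W
  R_cellular glass = (1/5.44 − 1/5.88)/(4πk) = 0.01376/(4π·0.0490) = 0.02234 K/W
ΣR = 5.142×10^-6 + 0.03048 + 0.02234 = 0.05283 K/W
Q = ΔT/ΣR = (-156 °C − 21.6 °C)/0.05283 = -3362 W
From the inner boundary to the expanded polystyrene/cellular glass interface, ΣR_partial = 0.03049 K/W.
T_interface = T_in − Q·ΣR_partial = -156 °C − (-3362)(0.03049) = -53.5 °C

T = -53.5 °C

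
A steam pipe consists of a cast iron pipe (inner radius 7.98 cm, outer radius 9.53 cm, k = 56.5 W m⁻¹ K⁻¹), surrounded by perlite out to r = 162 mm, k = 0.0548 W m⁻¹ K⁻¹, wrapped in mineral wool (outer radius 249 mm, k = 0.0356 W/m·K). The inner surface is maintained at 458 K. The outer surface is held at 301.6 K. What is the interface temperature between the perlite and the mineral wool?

Resistance network (inner→outer):
  R'_cast iron = ln(0.0953/0.0798)/(2πk) = 0.1775/(2π·56.5) = 5.000×10^-4 m·K/W
  R'_perlite = ln(0.162/0.0953)/(2πk) = 0.5306/(2π·0.0548) = 1.541 m·K/W
  R'_mineral wool = ln(0.249/0.162)/(2πk) = 0.4299/(2π·0.0356) = 1.922 m·K/W
ΣR = 5.000×10^-4 + 1.541 + 1.922 = 3.463 m·K/W
Q' = ΔT/ΣR = (458 K − 301.6 K)/3.463 = 45.16 W/m
From the inner boundary to the perlite/mineral wool interface, ΣR_partial = 1.541 m·K/W.
T_interface = T_in − Q'·ΣR_partial = 458 K − (45.16)(1.541) = 388 K

T = 388 K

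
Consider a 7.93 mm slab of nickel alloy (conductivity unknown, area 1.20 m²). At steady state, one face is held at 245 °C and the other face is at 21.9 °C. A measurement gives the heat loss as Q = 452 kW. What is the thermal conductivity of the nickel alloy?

ΣR = ΔT/Q = |245 − 21.9|/4.52×10^5 = 4.936×10^-4 K/W
L/(kA) = 4.936×10^-4 ⇒ k = 0.00793/(4.936×10^-4·1.20) = 13.4 W/m·K

k = 13.4 W/m·K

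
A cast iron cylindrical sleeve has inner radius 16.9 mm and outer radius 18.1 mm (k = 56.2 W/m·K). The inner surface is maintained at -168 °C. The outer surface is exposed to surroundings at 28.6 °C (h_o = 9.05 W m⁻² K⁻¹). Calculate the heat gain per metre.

Treat each layer as a resistance in series:
  R'_cast iron = ln(0.0181/0.0169)/(2πk) = 0.06860/(2π·56.2) = 1.943×10^-4 m·K/W
  R'_conv,out = 1/(2πr h) = 1/(2π·0.0181·9.05) = 0.9716 m·K/W
ΣR = 1.943×10^-4 + 0.9716 = 0.9718 m·K/W
Q' = ΔT/ΣR = (-168 °C − 28.6 °C)/0.9718 = -202 W/m
(Negative Q' ⇒ heat flows inward; heat gain = 202 W/m.)

Q' = 202 W/m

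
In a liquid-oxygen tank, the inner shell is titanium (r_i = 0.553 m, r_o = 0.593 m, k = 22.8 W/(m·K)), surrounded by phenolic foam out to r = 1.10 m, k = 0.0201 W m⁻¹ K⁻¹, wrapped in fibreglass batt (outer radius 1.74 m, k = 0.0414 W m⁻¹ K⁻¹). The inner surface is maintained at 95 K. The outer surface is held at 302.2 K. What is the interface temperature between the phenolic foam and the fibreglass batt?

Treat each layer as a resistance in series:
  R_titanium = (1/0.553 − 1/0.593)/(4πk) = 0.1220/(4π·22.8) = 4.257×10^-4 K/W
  R_phenolic foam = (1/0.593 − 1/1.10)/(4πk) = 0.7772/(4π·0.0201) = 3.077 K/W
  R_fibreglass batt = (1/1.10 − 1/1.74)/(4πk) = 0.3344/(4π·0.0414) = 0.6427 K/W
ΣR = 4.257×10^-4 + 3.077 + 0.6427 = 3.720 K/W
Q = ΔT/ΣR = (95 K − 302.2 K)/3.720 = -55.70 W
From the inner boundary to the phenolic foam/fibreglass batt interface, ΣR_partial = 3.077 K/W.
T_interface = T_in − Q·ΣR_partial = 95 K − (-55.70)(3.077) = 266.4 K

T = 266.4 K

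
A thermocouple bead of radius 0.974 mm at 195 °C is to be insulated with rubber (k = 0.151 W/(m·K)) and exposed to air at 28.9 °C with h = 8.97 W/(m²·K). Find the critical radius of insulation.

For a sphere, r_cr = 2k_ins/h = 2·0.151/8.97 = 0.0337 m = 3.37 cm

r_cr = 3.37 cm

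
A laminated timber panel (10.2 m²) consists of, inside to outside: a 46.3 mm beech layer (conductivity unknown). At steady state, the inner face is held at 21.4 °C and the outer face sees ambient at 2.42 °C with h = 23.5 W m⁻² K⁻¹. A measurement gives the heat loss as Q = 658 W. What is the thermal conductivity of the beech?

k = 0.184 W/m·K

ΣR = ΔT/Q = |21.4 − 2.42|/658 = 0.02884 K/W
Known resistances:
  R_conv,out = 1/(hA) = 1/(23.5·10.2) = 0.004172 K/W
R_beech = ΣR − ΣR_known = 0.02884 − 0.004172 = 0.02467 K/W
L/(kA) = 0.02467 ⇒ k = 0.0463/(0.02467·10.2) = 0.184 W/m·K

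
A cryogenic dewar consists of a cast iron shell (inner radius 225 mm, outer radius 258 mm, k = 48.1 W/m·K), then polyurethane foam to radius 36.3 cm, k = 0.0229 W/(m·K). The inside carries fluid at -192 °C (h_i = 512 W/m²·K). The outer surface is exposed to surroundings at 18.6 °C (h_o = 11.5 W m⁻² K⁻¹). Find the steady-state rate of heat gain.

Q = 53.3 W

Series thermal resistances, inner to outer:
  R_conv,in = 1/(4πr²h) = 1/(4π·0.225²·512) = 0.003070 K/W
  R_cast iron = (1/0.225 − 1/0.258)/(4πk) = 0.5685/(4π·48.1) = 9.405×10^-4 K/W
  R_polyurethane foam = (1/0.258 − 1/0.363)/(4πk) = 1.121/(4π·0.0229) = 3.896 K/W
  R_conv,out = 1/(4πr²h) = 1/(4π·0.363²·11.5) = 0.05251 K/W
ΣR = 0.003070 + 9.405×10^-4 + 3.896 + 0.05251 = 3.953 K/W
Q = ΔT/ΣR = (-192 °C − 18.6 °C)/3.953 = -53.3 W
(Negative Q ⇒ heat flows inward; heat gain = 53.3 W.)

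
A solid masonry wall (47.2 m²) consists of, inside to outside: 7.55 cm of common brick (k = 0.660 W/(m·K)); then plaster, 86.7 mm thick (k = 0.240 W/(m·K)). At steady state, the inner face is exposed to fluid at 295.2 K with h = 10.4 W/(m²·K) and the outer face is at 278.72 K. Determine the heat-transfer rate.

Q = 1360 W

Series thermal resistances, inner to outer:
  R_conv,in = 1/(hA) = 1/(10.4·47.2) = 0.002037 K/W
  R_common brick = L/(kA) = 0.0755/(0.660·47.2) = 0.002424 K/W
  R_plaster = L/(kA) = 0.0867/(0.240·47.2) = 0.007654 K/W
ΣR = 0.002037 + 0.002424 + 0.007654 = 0.01212 K/W
Q = ΔT/ΣR = (295.2 K − 278.72 K)/0.01212 = 1360 W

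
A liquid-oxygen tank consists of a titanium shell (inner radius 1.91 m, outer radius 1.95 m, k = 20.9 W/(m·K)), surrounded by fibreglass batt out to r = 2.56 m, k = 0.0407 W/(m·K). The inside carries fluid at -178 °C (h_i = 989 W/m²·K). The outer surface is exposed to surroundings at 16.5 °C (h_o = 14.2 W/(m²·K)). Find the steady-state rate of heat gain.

Q = 811 W

Treat each layer as a resistance in series:
  R_conv,in = 1/(4πr²h) = 1/(4π·1.91²·989) = 2.206×10^-5 K/W
  R_titanium = (1/1.91 − 1/1.95)/(4πk) = 0.01074/(4π·20.9) = 4.089×10^-5 K/W
  R_fibreglass batt = (1/1.95 − 1/2.56)/(4πk) = 0.1222/(4π·0.0407) = 0.2389 K/W
  R_conv,out = 1/(4πr²h) = 1/(4π·2.56²·14.2) = 8.551×10^-4 K/W
ΣR = 2.206×10^-5 + 4.089×10^-5 + 0.2389 + 8.551×10^-4 = 0.2398 K/W
Q = ΔT/ΣR = (-178 °C − 16.5 °C)/0.2398 = -811 W
(Negative Q ⇒ heat flows inward; heat gain = 811 W.)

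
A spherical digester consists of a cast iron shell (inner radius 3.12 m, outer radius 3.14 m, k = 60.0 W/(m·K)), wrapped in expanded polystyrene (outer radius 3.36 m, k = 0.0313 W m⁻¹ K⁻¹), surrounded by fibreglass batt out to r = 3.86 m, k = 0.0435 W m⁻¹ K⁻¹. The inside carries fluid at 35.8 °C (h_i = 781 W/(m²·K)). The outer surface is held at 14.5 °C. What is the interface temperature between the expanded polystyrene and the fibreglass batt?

Resistance network (inner→outer):
  R_conv,in = 1/(4πr²h) = 1/(4π·3.12²·781) = 1.047×10^-5 K/W
  R_cast iron = (1/3.12 − 1/3.14)/(4πk) = 0.002041/(4π·60.0) = 2.708×10^-6 K/W
  R_expanded polystyrene = (1/3.14 − 1/3.36)/(4πk) = 0.02085/(4π·0.0313) = 0.05302 K/W
  R_fibreglass batt = (1/3.36 − 1/3.86)/(4πk) = 0.03855/(4π·0.0435) = 0.07053 K/W
ΣR = 1.047×10^-5 + 2.708×10^-6 + 0.05302 + 0.07053 = 0.1236 K/W
Q = ΔT/ΣR = (35.8 °C − 14.5 °C)/0.1236 = 172.3 W
From the inner boundary to the expanded polystyrene/fibreglass batt interface, ΣR_partial = 0.05303 K/W.
T_interface = T_in − Q·ΣR_partial = 35.8 °C − (172.3)(0.05303) = 26.7 °C

T = 26.7 °C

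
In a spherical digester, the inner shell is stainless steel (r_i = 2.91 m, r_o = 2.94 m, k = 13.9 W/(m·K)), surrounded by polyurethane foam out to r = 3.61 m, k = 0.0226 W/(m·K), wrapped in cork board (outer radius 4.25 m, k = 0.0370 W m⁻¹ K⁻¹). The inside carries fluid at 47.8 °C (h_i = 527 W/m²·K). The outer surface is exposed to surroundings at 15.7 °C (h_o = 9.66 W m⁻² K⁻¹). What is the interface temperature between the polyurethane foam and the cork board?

T = 25.0 °C

Series thermal resistances, inner to outer:
  R_conv,in = 1/(4πr²h) = 1/(4π·2.91²·527) = 1.783×10^-5 K/W
  R_stainless steel = (1/2.91 − 1/2.94)/(4πk) = 0.003507/(4π·13.9) = 2.008×10^-5 K/W
  R_polyurethane foam = (1/2.94 − 1/3.61)/(4πk) = 0.06313/(4π·0.0226) = 0.2223 K/W
  R_cork board = (1/3.61 − 1/4.25)/(4πk) = 0.04171/(4π·0.0370) = 0.08972 K/W
  R_conv,out = 1/(4πr²h) = 1/(4π·4.25²·9.66) = 4.561×10^-4 K/W
ΣR = 1.783×10^-5 + 2.008×10^-5 + 0.2223 + 0.08972 + 4.561×10^-4 = 0.3125 K/W
Q = ΔT/ΣR = (47.8 °C − 15.7 °C)/0.3125 = 102.7 W
From the inner boundary to the polyurethane foam/cork board interface, ΣR_partial = 0.2223 K/W.
T_interface = T_in − Q·ΣR_partial = 47.8 °C − (102.7)(0.2223) = 25.0 °C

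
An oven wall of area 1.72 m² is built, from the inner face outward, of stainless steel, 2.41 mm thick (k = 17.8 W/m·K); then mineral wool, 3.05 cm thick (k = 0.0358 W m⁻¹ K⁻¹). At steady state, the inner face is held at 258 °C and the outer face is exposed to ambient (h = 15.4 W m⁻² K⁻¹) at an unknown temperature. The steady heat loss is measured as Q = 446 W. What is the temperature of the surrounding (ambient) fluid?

Sum the resistances:
  R_stainless steel = L/(kA) = 0.00241/(17.8·1.72) = 7.872×10^-5 K/W
  R_mineral wool = L/(kA) = 0.0305/(0.0358·1.72) = 0.4953 K/W
  R_conv,out = 1/(hA) = 1/(15.4·1.72) = 0.03775 K/W
ΣR = 0.5332 K/W
ΔT = Q·ΣR = 446 × 0.5332 = 237.8 K
Heat flows outward, so T_out = T_in − ΔT = 258 − 237.8 = 20.2 °C

T_out = 20.2 °C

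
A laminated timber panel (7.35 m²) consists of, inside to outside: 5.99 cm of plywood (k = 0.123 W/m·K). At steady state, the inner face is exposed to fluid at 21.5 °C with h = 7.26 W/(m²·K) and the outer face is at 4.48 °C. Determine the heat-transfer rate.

Q = 200 W

Series thermal resistances, inner to outer:
  R_conv,in = 1/(hA) = 1/(7.26·7.35) = 0.01874 K/W
  R_plywood = L/(kA) = 0.0599/(0.123·7.35) = 0.06626 K/W
ΣR = 0.01874 + 0.06626 = 0.08500 K/W
Q = ΔT/ΣR = (21.5 °C − 4.48 °C)/0.08500 = 200 W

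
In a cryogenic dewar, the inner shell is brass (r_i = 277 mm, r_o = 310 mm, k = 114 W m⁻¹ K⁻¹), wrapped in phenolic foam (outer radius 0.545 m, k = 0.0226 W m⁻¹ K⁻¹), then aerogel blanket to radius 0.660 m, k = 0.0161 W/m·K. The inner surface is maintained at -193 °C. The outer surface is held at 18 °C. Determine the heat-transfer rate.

Q = 32.6 W

Resistance network (inner→outer):
  R_brass = (1/0.277 − 1/0.310)/(4πk) = 0.3843/(4π·114) = 2.683×10^-4 K/W
  R_phenolic foam = (1/0.310 − 1/0.545)/(4πk) = 1.391/(4π·0.0226) = 4.898 K/W
  R_aerogel blanket = (1/0.545 − 1/0.660)/(4πk) = 0.3197/(4π·0.0161) = 1.580 K/W
ΣR = 2.683×10^-4 + 4.898 + 1.580 = 6.478 K/W
Q = ΔT/ΣR = (-193 °C − 18 °C)/6.478 = -32.6 W
(Negative Q ⇒ heat flows inward; heat gain = 32.6 W.)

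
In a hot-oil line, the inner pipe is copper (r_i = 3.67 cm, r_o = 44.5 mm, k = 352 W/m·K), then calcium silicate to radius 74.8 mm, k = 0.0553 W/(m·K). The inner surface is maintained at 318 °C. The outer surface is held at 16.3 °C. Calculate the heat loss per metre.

Resistance network (inner→outer):
  R'_copper = ln(0.0445/0.0367)/(2πk) = 0.1927/(2π·352) = 8.713×10^-5 m·K/W
  R'_calcium silicate = ln(0.0748/0.0445)/(2πk) = 0.5193/(2π·0.0553) = 1.495 m·K/W
ΣR = 8.713×10^-5 + 1.495 = 1.495 m·K/W
Q' = ΔT/ΣR = (318 °C − 16.3 °C)/1.495 = 202 W/m

Q' = 202 W/m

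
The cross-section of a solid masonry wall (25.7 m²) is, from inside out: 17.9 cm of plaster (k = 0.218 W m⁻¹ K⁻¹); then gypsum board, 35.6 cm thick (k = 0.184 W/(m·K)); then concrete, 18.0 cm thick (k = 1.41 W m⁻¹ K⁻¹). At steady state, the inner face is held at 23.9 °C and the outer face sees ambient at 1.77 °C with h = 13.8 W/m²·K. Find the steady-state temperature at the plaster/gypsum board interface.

Series thermal resistances, inner to outer:
  R_plaster = L/(kA) = 0.179/(0.218·25.7) = 0.03195 K/W
  R_gypsum board = L/(kA) = 0.356/(0.184·25.7) = 0.07528 K/W
  R_concrete = L/(kA) = 0.180/(1.41·25.7) = 0.004967 K/W
  R_conv,out = 1/(hA) = 1/(13.8·25.7) = 0.002820 K/W
ΣR = 0.03195 + 0.07528 + 0.004967 + 0.002820 = 0.1150 K/W
Q = ΔT/ΣR = (23.9 °C − 1.77 °C)/0.1150 = 192.4 W
From the inner boundary to the plaster/gypsum board interface, ΣR_partial = 0.03195 K/W.
T_interface = T_in − Q·ΣR_partial = 23.9 °C − (192.4)(0.03195) = 17.8 °C

T = 17.8 °C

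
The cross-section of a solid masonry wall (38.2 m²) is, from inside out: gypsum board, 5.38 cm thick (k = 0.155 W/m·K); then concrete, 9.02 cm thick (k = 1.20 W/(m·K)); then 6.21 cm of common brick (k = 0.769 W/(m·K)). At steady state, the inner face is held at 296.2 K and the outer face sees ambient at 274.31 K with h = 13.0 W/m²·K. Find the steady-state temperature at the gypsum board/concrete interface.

T = 283.1 K

Series thermal resistances, inner to outer:
  R_gypsum board = L/(kA) = 0.0538/(0.155·38.2) = 0.009086 K/W
  R_concrete = L/(kA) = 0.0902/(1.20·38.2) = 0.001968 K/W
  R_common brick = L/(kA) = 0.0621/(0.769·38.2) = 0.002114 K/W
  R_conv,out = 1/(hA) = 1/(13.0·38.2) = 0.002014 K/W
ΣR = 0.009086 + 0.001968 + 0.002114 + 0.002014 = 0.01518 K/W
Q = ΔT/ΣR = (296.2 K − 274.31 K)/0.01518 = 1442 W
From the inner boundary to the gypsum board/concrete interface, ΣR_partial = 0.009086 K/W.
T_interface = T_in − Q·ΣR_partial = 296.2 K − (1442)(0.009086) = 283.1 K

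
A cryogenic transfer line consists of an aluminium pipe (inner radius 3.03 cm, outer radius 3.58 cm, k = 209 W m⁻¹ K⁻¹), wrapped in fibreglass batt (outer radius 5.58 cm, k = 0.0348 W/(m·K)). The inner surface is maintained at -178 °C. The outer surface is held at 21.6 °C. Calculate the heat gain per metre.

Q' = 98.3 W/m

Series thermal resistances, inner to outer:
  R'_aluminium = ln(0.0358/0.0303)/(2πk) = 0.1668/(2π·209) = 1.270×10^-4 m·K/W
  R'_fibreglass batt = ln(0.0558/0.0358)/(2πk) = 0.4438/(2π·0.0348) = 2.030 m·K/W
ΣR = 1.270×10^-4 + 2.030 = 2.030 m·K/W
Q' = ΔT/ΣR = (-178 °C − 21.6 °C)/2.030 = -98.3 W/m
(Negative Q' ⇒ heat flows inward; heat gain = 98.3 W/m.)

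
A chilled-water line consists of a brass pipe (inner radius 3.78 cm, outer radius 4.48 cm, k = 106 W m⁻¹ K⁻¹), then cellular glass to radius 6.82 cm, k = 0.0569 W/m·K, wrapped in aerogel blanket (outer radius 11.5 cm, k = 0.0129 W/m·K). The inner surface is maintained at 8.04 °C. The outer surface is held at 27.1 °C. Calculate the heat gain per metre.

Q' = 2.50 W/m

Series thermal resistances, inner to outer:
  R'_brass = ln(0.0448/0.0378)/(2πk) = 0.1699/(2π·106) = 2.551×10^-4 m·K/W
  R'_cellular glass = ln(0.0682/0.0448)/(2πk) = 0.4202/(2π·0.0569) = 1.175 m·K/W
  R'_aerogel blanket = ln(0.115/0.0682)/(2πk) = 0.5225/(2π·0.0129) = 6.446 m·K/W
ΣR = 2.551×10^-4 + 1.175 + 6.446 = 7.621 m·K/W
Q' = ΔT/ΣR = (8.04 °C − 27.1 °C)/7.621 = -2.50 W/m
(Negative Q' ⇒ heat flows inward; heat gain = 2.50 W/m.)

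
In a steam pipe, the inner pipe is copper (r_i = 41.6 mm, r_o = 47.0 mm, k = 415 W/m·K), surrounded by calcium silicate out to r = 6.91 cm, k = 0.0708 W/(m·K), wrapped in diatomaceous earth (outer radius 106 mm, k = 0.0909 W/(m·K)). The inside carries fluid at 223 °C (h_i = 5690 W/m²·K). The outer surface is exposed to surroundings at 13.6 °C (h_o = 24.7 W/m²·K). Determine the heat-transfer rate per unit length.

Q' = 125 W/m

Resistance network (inner→outer):
  R'_conv,in = 1/(2πr h) = 1/(2π·0.0416·5690) = 6.724×10^-4 m·K/W
  R'_copper = ln(0.0470/0.0416)/(2πk) = 0.1220/(2π·415) = 4.681×10^-5 m·K/W
  R'_calcium silicate = ln(0.0691/0.0470)/(2πk) = 0.3854/(2π·0.0708) = 0.8664 m·K/W
  R'_diatomaceous earth = ln(0.106/0.0691)/(2πk) = 0.4279/(2π·0.0909) = 0.7492 m·K/W
  R'_conv,out = 1/(2πr h) = 1/(2π·0.106·24.7) = 0.06079 m·K/W
ΣR = 6.724×10^-4 + 4.681×10^-5 + 0.8664 + 0.7492 + 0.06079 = 1.677 m·K/W
Q' = ΔT/ΣR = (223 °C − 13.6 °C)/1.677 = 125 W/m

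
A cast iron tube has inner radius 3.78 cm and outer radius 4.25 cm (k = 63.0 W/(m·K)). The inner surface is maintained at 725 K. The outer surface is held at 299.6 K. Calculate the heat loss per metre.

Q' = 2πk·ΔT/ln(r₂/r₁) = 2π × 63.0 × 425.4 / ln(0.0425/0.0378) = 1.44×10^6 W/m

Q' = 1440 kW/m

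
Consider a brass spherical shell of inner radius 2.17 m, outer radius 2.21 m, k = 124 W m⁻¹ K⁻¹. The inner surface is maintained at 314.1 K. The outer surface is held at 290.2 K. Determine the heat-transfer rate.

Q = 4470 kW

Q = 4πk·ΔT/(1/r₁ − 1/r₂) = 4π × 124 × 23.9 / (1/2.17 − 1/2.21) = 4.47×10^6 W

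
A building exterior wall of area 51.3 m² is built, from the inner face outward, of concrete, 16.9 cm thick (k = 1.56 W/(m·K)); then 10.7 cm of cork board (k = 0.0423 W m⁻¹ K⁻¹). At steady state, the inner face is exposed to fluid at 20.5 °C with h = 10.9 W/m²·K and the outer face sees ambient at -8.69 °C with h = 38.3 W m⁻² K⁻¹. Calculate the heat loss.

Treat each layer as a resistance in series:
  R_conv,in = 1/(hA) = 1/(10.9·51.3) = 0.001788 K/W
  R_concrete = L/(kA) = 0.169/(1.56·51.3) = 0.002112 K/W
  R_cork board = L/(kA) = 0.107/(0.0423·51.3) = 0.04931 K/W
  R_conv,out = 1/(hA) = 1/(38.3·51.3) = 5.090×10^-4 K/W
ΣR = 0.001788 + 0.002112 + 0.04931 + 5.090×10^-4 = 0.05372 K/W
Q = ΔT/ΣR = (20.5 °C − -8.69 °C)/0.05372 = 543 W

Q = 543 W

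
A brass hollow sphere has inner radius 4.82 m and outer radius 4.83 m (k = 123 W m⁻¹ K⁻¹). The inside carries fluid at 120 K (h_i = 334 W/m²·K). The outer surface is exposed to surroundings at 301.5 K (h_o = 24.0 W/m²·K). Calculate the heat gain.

Resistance network (inner→outer):
  R_conv,in = 1/(4πr²h) = 1/(4π·4.82²·334) = 1.026×10^-5 K/W
  R_brass = (1/4.82 − 1/4.83)/(4πk) = 4.295×10^-4/(4π·123) = 2.779×10^-7 K/W
  R_conv,out = 1/(4πr²h) = 1/(4π·4.83²·24.0) = 1.421×10^-4 K/W
ΣR = 1.026×10^-5 + 2.779×10^-7 + 1.421×10^-4 = 1.526×10^-4 K/W
Q = ΔT/ΣR = (120 K − 301.5 K)/1.526×10^-4 = -1.19×10^6 W
(Negative Q ⇒ heat flows inward; heat gain = 1.19×10^6 W.)

Q = 1.19×10^6 W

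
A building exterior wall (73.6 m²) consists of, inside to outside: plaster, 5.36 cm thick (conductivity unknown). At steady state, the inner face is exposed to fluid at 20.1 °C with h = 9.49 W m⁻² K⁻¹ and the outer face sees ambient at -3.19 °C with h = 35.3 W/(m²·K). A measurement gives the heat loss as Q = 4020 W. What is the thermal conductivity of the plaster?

k = 0.183 W/m·K

ΣR = ΔT/Q = |20.1 − -3.19|/4020 = 0.005794 K/W
Known resistances:
  R_conv,in = 1/(hA) = 1/(9.49·73.6) = 0.001432 K/W
  R_conv,out = 1/(hA) = 1/(35.3·73.6) = 3.849×10^-4 K/W
R_plaster = ΣR − ΣR_known = 0.005794 − 0.001817 = 0.003977 K/W
L/(kA) = 0.003977 ⇒ k = 0.0536/(0.003977·73.6) = 0.183 W/m·K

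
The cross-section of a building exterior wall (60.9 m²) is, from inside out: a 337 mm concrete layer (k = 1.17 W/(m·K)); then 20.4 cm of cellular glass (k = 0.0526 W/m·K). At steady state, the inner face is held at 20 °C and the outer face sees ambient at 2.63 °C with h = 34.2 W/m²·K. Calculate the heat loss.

Q = 252 W

Treat each layer as a resistance in series:
  R_concrete = L/(kA) = 0.337/(1.17·60.9) = 0.004730 K/W
  R_cellular glass = L/(kA) = 0.204/(0.0526·60.9) = 0.06368 K/W
  R_conv,out = 1/(hA) = 1/(34.2·60.9) = 4.801×10^-4 K/W
ΣR = 0.004730 + 0.06368 + 4.801×10^-4 = 0.06889 K/W
Q = ΔT/ΣR = (20 °C − 2.63 °C)/0.06889 = 252 W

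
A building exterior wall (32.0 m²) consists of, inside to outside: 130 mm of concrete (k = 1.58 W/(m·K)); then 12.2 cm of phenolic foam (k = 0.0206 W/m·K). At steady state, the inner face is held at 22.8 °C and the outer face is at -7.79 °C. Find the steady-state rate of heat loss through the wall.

Treat each layer as a resistance in series:
  R_concrete = L/(kA) = 0.130/(1.58·32.0) = 0.002571 K/W
  R_phenolic foam = L/(kA) = 0.122/(0.0206·32.0) = 0.1851 K/W
ΣR = 0.002571 + 0.1851 = 0.1877 K/W
Q = ΔT/ΣR = (22.8 °C − -7.79 °C)/0.1877 = 163 W

Q = 163 W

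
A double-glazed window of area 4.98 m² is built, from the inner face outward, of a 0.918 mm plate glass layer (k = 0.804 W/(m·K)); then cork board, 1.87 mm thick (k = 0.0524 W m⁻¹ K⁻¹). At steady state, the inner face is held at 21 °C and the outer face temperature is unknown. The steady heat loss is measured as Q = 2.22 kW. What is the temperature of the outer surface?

T_out = 4.58 °C

Series resistances:
  R_plate glass = L/(kA) = 9.18×10^-4/(0.804·4.98) = 2.293×10^-4 K/W
  R_cork board = L/(kA) = 0.00187/(0.0524·4.98) = 0.007166 K/W
ΣR = 0.007395 K/W
ΔT = Q·ΣR = 2220 × 0.007395 = 16.42 K
Heat flows outward, so T_out = T_in − ΔT = 21 − 16.42 = 4.58 °C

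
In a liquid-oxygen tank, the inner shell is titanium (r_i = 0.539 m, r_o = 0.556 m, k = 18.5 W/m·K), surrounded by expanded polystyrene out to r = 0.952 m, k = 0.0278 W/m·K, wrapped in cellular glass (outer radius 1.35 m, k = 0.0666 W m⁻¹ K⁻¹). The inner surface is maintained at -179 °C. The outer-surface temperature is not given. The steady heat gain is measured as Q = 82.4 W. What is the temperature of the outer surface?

Series resistances:
  R_titanium = (1/0.539 − 1/0.556)/(4πk) = 0.05673/(4π·18.5) = 2.440×10^-4 K/W
  R_expanded polystyrene = (1/0.556 − 1/0.952)/(4πk) = 0.7481/(4π·0.0278) = 2.142 K/W
  R_cellular glass = (1/0.952 − 1/1.35)/(4πk) = 0.3097/(4π·0.0666) = 0.3700 K/W
ΣR = 2.512 K/W
ΔT = Q·ΣR = 82.4 × 2.512 = 207.0 K
Heat flows inward, so T_out = T_in + ΔT = -179 + 207.0 = 28.0 °C

T_out = 28.0 °C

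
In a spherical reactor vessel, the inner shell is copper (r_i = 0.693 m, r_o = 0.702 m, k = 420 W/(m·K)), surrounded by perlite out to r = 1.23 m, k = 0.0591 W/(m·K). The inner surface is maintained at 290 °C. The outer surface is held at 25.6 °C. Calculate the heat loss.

Series thermal resistances, inner to outer:
  R_copper = (1/0.693 − 1/0.702)/(4πk) = 0.01850/(4π·420) = 3.505×10^-6 K/W
  R_perlite = (1/0.702 − 1/1.23)/(4πk) = 0.6115/(4π·0.0591) = 0.8234 K/W
ΣR = 3.505×10^-6 + 0.8234 = 0.8234 K/W
Q = ΔT/ΣR = (290 °C − 25.6 °C)/0.8234 = 321 W

Q = 321 W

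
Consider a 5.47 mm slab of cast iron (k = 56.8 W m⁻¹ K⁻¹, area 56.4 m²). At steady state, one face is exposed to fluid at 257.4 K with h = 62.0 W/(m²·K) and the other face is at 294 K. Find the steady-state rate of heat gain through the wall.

Q = 127 kW

Treat each layer as a resistance in series:
  R_conv,in = 1/(hA) = 1/(62.0·56.4) = 2.860×10^-4 K/W
  R_cast iron = L/(kA) = 0.00547/(56.8·56.4) = 1.707×10^-6 K/W
ΣR = 2.860×10^-4 + 1.707×10^-6 = 2.877×10^-4 K/W
Q = ΔT/ΣR = (257.4 K − 294 K)/2.877×10^-4 = -1.27×10^5 W
(Negative Q ⇒ heat flows inward; heat gain = 1.27×10^5 W.)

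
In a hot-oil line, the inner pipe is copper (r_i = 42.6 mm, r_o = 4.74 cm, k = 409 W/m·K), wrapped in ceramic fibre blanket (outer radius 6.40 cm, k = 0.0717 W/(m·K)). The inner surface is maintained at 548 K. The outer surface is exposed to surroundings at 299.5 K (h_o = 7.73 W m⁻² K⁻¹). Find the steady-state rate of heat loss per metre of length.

Resistance network (inner→outer):
  R'_copper = ln(0.0474/0.0426)/(2πk) = 0.1068/(2π·409) = 4.155×10^-5 m·K/W
  R'_ceramic fibre blanket = ln(0.0640/0.0474)/(2πk) = 0.3003/(2π·0.0717) = 0.6665 m·K/W
  R'_conv,out = 1/(2πr h) = 1/(2π·0.0640·7.73) = 0.3217 m·K/W
ΣR = 4.155×10^-5 + 0.6665 + 0.3217 = 0.9882 m·K/W
Q' = ΔT/ΣR = (548 K − 299.5 K)/0.9882 = 251 W/m

Q' = 251 W/m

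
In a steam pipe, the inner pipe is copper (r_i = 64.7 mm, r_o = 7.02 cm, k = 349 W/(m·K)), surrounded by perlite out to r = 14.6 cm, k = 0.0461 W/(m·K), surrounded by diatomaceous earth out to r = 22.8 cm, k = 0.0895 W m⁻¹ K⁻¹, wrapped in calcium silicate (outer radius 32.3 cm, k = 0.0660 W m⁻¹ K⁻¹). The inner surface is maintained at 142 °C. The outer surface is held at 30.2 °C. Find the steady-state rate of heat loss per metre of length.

Q' = 26.9 W/m

Treat each layer as a resistance in series:
  R'_copper = ln(0.0702/0.0647)/(2πk) = 0.08159/(2π·349) = 3.721×10^-5 m·K/W
  R'_perlite = ln(0.146/0.0702)/(2πk) = 0.7323/(2π·0.0461) = 2.528 m·K/W
  R'_diatomaceous earth = ln(0.228/0.146)/(2πk) = 0.4457/(2π·0.0895) = 0.7926 m·K/W
  R'_calcium silicate = ln(0.323/0.228)/(2πk) = 0.3483/(2π·0.0660) = 0.8399 m·K/W
ΣR = 3.721×10^-5 + 2.528 + 0.7926 + 0.8399 = 4.161 m·K/W
Q' = ΔT/ΣR = (142 °C − 30.2 °C)/4.161 = 26.9 W/m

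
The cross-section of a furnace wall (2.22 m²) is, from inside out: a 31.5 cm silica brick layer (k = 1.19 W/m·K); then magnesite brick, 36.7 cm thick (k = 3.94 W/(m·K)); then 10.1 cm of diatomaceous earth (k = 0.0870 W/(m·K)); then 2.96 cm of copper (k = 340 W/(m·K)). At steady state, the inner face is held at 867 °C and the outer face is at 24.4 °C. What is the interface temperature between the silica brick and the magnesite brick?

T = 720 °C

Series thermal resistances, inner to outer:
  R_silica brick = L/(kA) = 0.315/(1.19·2.22) = 0.1192 K/W
  R_magnesite brick = L/(kA) = 0.367/(3.94·2.22) = 0.04196 K/W
  R_diatomaceous earth = L/(kA) = 0.101/(0.0870·2.22) = 0.5229 K/W
  R_copper = L/(kA) = 0.0296/(340·2.22) = 3.922×10^-5 K/W
ΣR = 0.1192 + 0.04196 + 0.5229 + 3.922×10^-5 = 0.6841 K/W
Q = ΔT/ΣR = (867 °C − 24.4 °C)/0.6841 = 1232 W
From the inner boundary to the silica brick/magnesite brick interface, ΣR_partial = 0.1192 K/W.
T_interface = T_in − Q·ΣR_partial = 867 °C − (1232)(0.1192) = 720 °C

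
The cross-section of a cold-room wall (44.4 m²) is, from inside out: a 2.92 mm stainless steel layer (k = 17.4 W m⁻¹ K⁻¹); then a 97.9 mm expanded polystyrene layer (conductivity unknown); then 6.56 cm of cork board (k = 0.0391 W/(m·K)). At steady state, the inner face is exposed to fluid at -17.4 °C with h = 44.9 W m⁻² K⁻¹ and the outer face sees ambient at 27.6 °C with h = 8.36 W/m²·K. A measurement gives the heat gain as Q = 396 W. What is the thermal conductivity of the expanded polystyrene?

ΣR = ΔT/Q = |-17.4 − 27.6|/396 = 0.1136 K/W
Known resistances:
  R_conv,in = 1/(hA) = 1/(44.9·44.4) = 5.016×10^-4 K/W
  R_stainless steel = L/(kA) = 0.00292/(17.4·44.4) = 3.780×10^-6 K/W
  R_cork board = L/(kA) = 0.0656/(0.0391·44.4) = 0.03779 K/W
  R_conv,out = 1/(hA) = 1/(8.36·44.4) = 0.002694 K/W
R_expanded polystyrene = ΣR − ΣR_known = 0.1136 − 0.04099 = 0.07261 K/W
L/(kA) = 0.07261 ⇒ k = 0.0979/(0.07261·44.4) = 0.0304 W/m·K

k = 0.0304 W/m·K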